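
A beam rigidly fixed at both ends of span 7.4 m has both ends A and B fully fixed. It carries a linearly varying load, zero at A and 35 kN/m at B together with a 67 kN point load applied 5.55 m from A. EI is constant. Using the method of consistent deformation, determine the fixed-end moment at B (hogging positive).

M_B = 165.6 kN·m

Take the two fixed-end moments M_A, M_B as redundants; the released structure is the simple span AB.
Simple-span end rotations at A and B under the given loads:
  at A: triangular load, peak 35: 7w₀L³/(360EI) = 275.8/EI
  at B: triangular load, peak 35: w₀L³/(45EI) = 315.2/EI
  at A: point load 67 at a = 5.55: Pab(L + b)/(6LEI) = 143.3/EI
  at B: point load 67 at a = 5.55: Pab(L + a)/(6LEI) = 200.6/EI
  θ_A0 = 419.1/EI,  θ_B0 = 515.8/EI
Flexibility coefficients: a unit moment at one end gives L/(3EI) there and L/(6EI) at the far end, so f₁₁ = f₂₂ = 2.467/EI and f₁₂ = f₂₁ = 1.233/EI.
Compatibility — zero rotation at each built-in end:
  2.467 M_A + 1.233 M_B = 419.1
  1.233 M_A + 2.467 M_B = 515.8
Solving the pair gives M_A = 87.13 kN·m and M_B = 165.6 kN·m (hogging).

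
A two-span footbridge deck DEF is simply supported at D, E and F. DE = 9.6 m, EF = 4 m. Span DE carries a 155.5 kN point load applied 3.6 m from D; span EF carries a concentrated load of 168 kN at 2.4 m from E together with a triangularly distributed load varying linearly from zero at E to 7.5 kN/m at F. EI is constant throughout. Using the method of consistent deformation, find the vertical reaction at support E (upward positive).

R_E = 203.1 kN

Take M_E as the redundant. Released structure: two simple spans DE and EF with a hinge at E.
Rotations at E on the released spans (each span's end-slope, ×1/EI):
  span DE: point load 155.5 at a = 3.6: Pab(L + a)/(6LEI) = 769.7/EI
  span EF: point load 168 at a = 2.4: Pab(L + b)/(6LEI) = 150.5/EI
  span EF: triangular load, peak 7.5: 7w₀L³/(360EI) = 9.333/EI
  relative rotation θ_0 = (769.7 + 159.9)/EI = 929.6/EI
A unit hogging moment at E produces rotation L₁/(3EI) + L₂/(3EI) = 4.533/EI.
Slope continuity at E: θ_0 = M_E·4.533/EI, so M_E = 929.6/4.533 = 205.1 kN·m (hogging).
Span DE, ΣM about D with M_E applied at E: R_E^{DE}·9.6 = 559.8 + 205.1, so R_E^{DE} = 79.67 kN and R_D = 155.5 − 79.67 = 75.83 kN.
Span EF, ΣM about F: R_E^{EF}·4 = 288.8 + 205.1, so R_E^{EF} = 123.5 kN and R_F = 183 − 123.5 = 59.54 kN.
R_E = 79.67 + 123.5 = 203.1 kN.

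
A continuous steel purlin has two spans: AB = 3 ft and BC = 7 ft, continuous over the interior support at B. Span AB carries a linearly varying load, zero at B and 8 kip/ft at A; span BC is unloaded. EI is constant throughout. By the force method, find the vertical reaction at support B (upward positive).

R_B = 4.6 kip

Take M_B as the redundant. Released structure: two simple spans AB and BC with a hinge at B.
Discontinuity in slope at B on the released structure — sum the simple-span end rotations:
  span AB: triangular load, peak 8: 7w₀L³/(360EI) = 4.2/EI
  relative rotation θ_0 = (4.2 + 0)/EI = 4.2/EI
A unit hogging moment at B produces rotation L₁/(3EI) + L₂/(3EI) = 3.333/EI.
Slope continuity at B: θ_0 = M_B·3.333/EI, so M_B = 4.2/3.333 = 1.26 kip·ft (hogging).
Span AB, ΣM about A with M_B applied at B: R_B^{AB}·3 = 12 + 1.26, so R_B^{AB} = 4.42 kip and R_A = 12 − 4.42 = 7.58 kip.
Span BC, ΣM about C: R_B^{BC}·7 = 0 + 1.26, so R_B^{BC} = 0.18 kip and R_C = 0 − 0.18 = -0.18 kip.
R_B = 4.42 + 0.18 = 4.6 kip.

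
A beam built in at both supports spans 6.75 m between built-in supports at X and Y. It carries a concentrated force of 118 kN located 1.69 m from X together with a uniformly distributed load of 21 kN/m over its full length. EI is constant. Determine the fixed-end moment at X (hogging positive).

Release both end moments; the primary structure is a simply-supported span XY with redundants M_X and M_Y.
On the primary (simply-supported) span, the end slopes from the loading are:
  at X: point load 118 at a = 1.69: Pab(L + b)/(6LEI) = 294.2/EI
  at Y: point load 118 at a = 1.69: Pab(L + a)/(6LEI) = 210.3/EI
  at X: UDL 21: wL³/(24EI) = 269.1/EI
  at Y: UDL 21: wL³/(24EI) = 269.1/EI
  θ_X0 = 563.4/EI,  θ_Y0 = 479.4/EI
Flexibility coefficients: a unit moment at one end gives L/(3EI) there and L/(6EI) at the far end, so f₁₁ = f₂₂ = 2.25/EI and f₁₂ = f₂₁ = 1.125/EI.
Compatibility — zero rotation at each built-in end:
  2.25 M_X + 1.125 M_Y = 563.4
  1.125 M_X + 2.25 M_Y = 479.4
Solving the pair gives M_X = 191.8 kN·m and M_Y = 117.2 kN·m (hogging).

M_X = 191.8 kN·m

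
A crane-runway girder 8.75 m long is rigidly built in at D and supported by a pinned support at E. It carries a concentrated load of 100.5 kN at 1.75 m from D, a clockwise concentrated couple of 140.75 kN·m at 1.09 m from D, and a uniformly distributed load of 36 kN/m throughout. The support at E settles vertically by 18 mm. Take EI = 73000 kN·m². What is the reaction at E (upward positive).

R_E = 123.5 kN

Choose R_E as the redundant. The primary structure is the cantilever fixed at D.
Free-end deflection of the primary structure under the applied loading (downward +):
  point load 100.5 at a = 1.75: Pa²(3L − a)/(6EI) = 1257/EI
  clockwise couple 140.75 at a = 1.09: M₀a(2L − a)/(2EI) = 1259/EI
  UDL 36: wL⁴/(8EI) = 26378/EI
  δ_0 = 28894/EI
Flexibility coefficient — unit upward force at E: δ_{EE} = L³/(3EI) = 223.3/EI.
With EI = 73000 kN·m²: δ_0 = 0.3958 m and δ_{EE} = 0.003059 m/kN.
Compatibility — the beam at E must follow the support down by 0.018 m: δ_0 − R_E·δ_{EE} = 0.018, so R_E = (0.3958 − 0.018)/0.003059 = 123.5 kN.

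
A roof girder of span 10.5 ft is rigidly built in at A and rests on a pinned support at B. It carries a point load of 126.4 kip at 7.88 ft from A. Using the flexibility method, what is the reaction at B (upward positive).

Take the reaction at B as the redundant and release it; the primary structure is a cantilever fixed at A.
Primary-structure tip deflection at B by superposition:
  point load 126.4 at a = 7.88: Pa²(3L − a)/(6EI) = 30898/EI
Tip deflection under a unit load at B: L³/(3EI) = 385.9/EI.
The prop prevents deflection at B: R_B = δ_0/δ_{BB} = 30898/385.9 = 80.07 kip.

R_B = 80.07 kip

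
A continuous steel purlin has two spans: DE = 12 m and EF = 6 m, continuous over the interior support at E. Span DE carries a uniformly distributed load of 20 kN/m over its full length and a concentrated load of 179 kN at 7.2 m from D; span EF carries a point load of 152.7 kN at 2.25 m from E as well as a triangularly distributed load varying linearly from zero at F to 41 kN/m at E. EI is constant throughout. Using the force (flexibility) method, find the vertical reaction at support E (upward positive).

R_E = 556.3 kN

Release continuity at E by inserting a hinge; the redundant is the internal moment M_E. The primary structure is two simply-supported spans DE and EF.
Rotations at E on the released spans (each span's end-slope, ×1/EI):
  span DE: UDL 20: wL³/(24EI) = 1440/EI
  span DE: point load 179 at a = 7.2: Pab(L + a)/(6LEI) = 1650/EI
  span EF: point load 152.7 at a = 2.25: Pab(L + b)/(6LEI) = 348.9/EI
  span EF: triangular load, peak 41: w₀L³/(45EI) = 196.8/EI
  relative rotation θ_0 = (3090 + 545.7)/EI = 3635/EI
A unit hogging moment at E produces rotation L₁/(3EI) + L₂/(3EI) = 6/EI.
Compatibility: M_E·(L₁+L₂)/(3EI) = θ_0, giving M_E = 605.9 kN·m (hogging).
Span DE, ΣM about D with M_E applied at E: R_E^{DE}·12 = 2729 + 605.9, so R_E^{DE} = 277.9 kN and R_D = 419 − 277.9 = 141.1 kN.
Span EF, ΣM about F: R_E^{EF}·6 = 1065 + 605.9, so R_E^{EF} = 278.4 kN and R_F = 275.7 − 278.4 = -2.721 kN.
R_E = 277.9 + 278.4 = 556.3 kN.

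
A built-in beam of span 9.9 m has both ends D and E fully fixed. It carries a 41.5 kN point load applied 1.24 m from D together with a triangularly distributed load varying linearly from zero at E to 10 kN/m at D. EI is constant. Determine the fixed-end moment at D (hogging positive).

M_D = 88.38 kN·m

Take the two fixed-end moments M_D, M_E as redundants; the released structure is the simple span DE.
Simple-span end rotations at D and E under the given loads:
  at D: point load 41.5 at a = 1.24: Pab(L + b)/(6LEI) = 139.2/EI
  at E: point load 41.5 at a = 1.24: Pab(L + a)/(6LEI) = 83.58/EI
  at D: triangular load, peak 10: w₀L³/(45EI) = 215.6/EI
  at E: triangular load, peak 10: 7w₀L³/(360EI) = 188.7/EI
  θ_D0 = 354.9/EI,  θ_E0 = 272.2/EI
Flexibility coefficients: a unit moment at one end gives L/(3EI) there and L/(6EI) at the far end, so f₁₁ = f₂₂ = 3.3/EI and f₁₂ = f₂₁ = 1.65/EI.
Compatibility — zero rotation at each built-in end:
  3.3 M_D + 1.65 M_E = 354.9
  1.65 M_D + 3.3 M_E = 272.2
Solving the pair gives M_D = 88.38 kN·m and M_E = 38.31 kN·m (hogging).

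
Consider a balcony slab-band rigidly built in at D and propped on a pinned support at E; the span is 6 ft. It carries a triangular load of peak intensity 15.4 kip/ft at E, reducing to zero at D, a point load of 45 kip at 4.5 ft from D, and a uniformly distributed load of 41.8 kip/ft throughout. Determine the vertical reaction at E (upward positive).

R_E = 147.9 kip

Release the roller at E. Primary structure: cantilever fixed at D.
Primary-structure tip deflection at E by superposition:
  triangular load, peak 15.4 at the free end: 11w₀L⁴/(120EI) = 1830/EI
  point load 45 at a = 4.5: Pa²(3L − a)/(6EI) = 2050/EI
  UDL 41.8: wL⁴/(8EI) = 6772/EI
  δ_0 = 10651/EI
Flexibility coefficient — unit upward force at E: δ_{EE} = L³/(3EI) = 72/EI.
Compatibility at E: δ_0 − R_E·δ_{EE} = 0, so R_E = 10651/72 = 147.9 kip.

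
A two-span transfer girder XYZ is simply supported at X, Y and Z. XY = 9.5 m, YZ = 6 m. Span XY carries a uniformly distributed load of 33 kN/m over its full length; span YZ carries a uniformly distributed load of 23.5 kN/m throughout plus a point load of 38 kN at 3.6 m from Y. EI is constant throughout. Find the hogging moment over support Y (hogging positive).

M_Y = 283.9 kN·m

Take M_Y as the redundant. Released structure: two simple spans XY and YZ with a hinge at Y.
End slopes at the hinge Y, treating each span as simply supported:
  span XY: UDL 33: wL³/(24EI) = 1179/EI
  span YZ: UDL 23.5: wL³/(24EI) = 211.5/EI
  span YZ: point load 38 at a = 3.6: Pab(L + b)/(6LEI) = 76.61/EI
  relative rotation θ_0 = (1179 + 288.1)/EI = 1467/EI
A unit hogging moment at Y produces rotation L₁/(3EI) + L₂/(3EI) = 5.167/EI.
Compatibility: M_Y·(L₁+L₂)/(3EI) = θ_0, giving M_Y = 283.9 kN·m (hogging).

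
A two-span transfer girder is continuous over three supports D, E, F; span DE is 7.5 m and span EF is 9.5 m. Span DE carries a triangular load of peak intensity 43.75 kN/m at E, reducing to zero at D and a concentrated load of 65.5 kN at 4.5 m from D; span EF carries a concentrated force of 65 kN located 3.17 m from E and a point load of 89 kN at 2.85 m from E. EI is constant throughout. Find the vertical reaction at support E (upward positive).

R_E = 316.9 kN

Take M_E as the redundant. Released structure: two simple spans DE and EF with a hinge at E.
Discontinuity in slope at E on the released structure — sum the simple-span end rotations:
  span DE: triangular load, peak 43.75: w₀L³/(45EI) = 410.2/EI
  span DE: point load 65.5 at a = 4.5: Pab(L + a)/(6LEI) = 235.8/EI
  span EF: point load 65 at a = 3.17: Pab(L + b)/(6LEI) = 362.2/EI
  span EF: point load 89 at a = 2.85: Pab(L + b)/(6LEI) = 477.9/EI
  relative rotation θ_0 = (646 + 840.1)/EI = 1486/EI
A unit hogging moment at E produces rotation L₁/(3EI) + L₂/(3EI) = 5.667/EI.
Compatibility: M_E·(L₁+L₂)/(3EI) = θ_0, giving M_E = 262.3 kN·m (hogging).
Span DE, ΣM about D with M_E applied at E: R_E^{DE}·7.5 = 1115 + 262.3, so R_E^{DE} = 183.6 kN and R_D = 229.6 − 183.6 = 45.92 kN.
Span EF, ΣM about F: R_E^{EF}·9.5 = 1003 + 262.3, so R_E^{EF} = 133.2 kN and R_F = 154 − 133.2 = 20.78 kN.
R_E = 183.6 + 133.2 = 316.9 kN.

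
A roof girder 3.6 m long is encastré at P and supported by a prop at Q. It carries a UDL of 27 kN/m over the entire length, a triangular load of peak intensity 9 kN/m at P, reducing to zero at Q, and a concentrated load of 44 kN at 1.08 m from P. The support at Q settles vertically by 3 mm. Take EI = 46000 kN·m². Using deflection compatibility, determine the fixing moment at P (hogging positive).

Take the reaction at Q as the redundant and release it; the primary structure is a cantilever fixed at P.
Deflection at Q on the released cantilever, summing each load's contribution:
  UDL 27: wL⁴/(8EI) = 566.9/EI
  triangular load, peak 9 at the fixed end: w₀L⁴/(30EI) = 50.39/EI
  point load 44 at a = 1.08: Pa²(3L − a)/(6EI) = 83.14/EI
  δ_0 = 700.4/EI
Flexibility coefficient — unit upward force at Q: δ_{QQ} = L³/(3EI) = 15.55/EI.
With EI = 46000 kN·m²: δ_0 = 0.015226 m and δ_{QQ} = 0.000338 m/kN.
Compatibility — the beam at Q must follow the support down by 0.003 m: δ_0 − R_Q·δ_{QQ} = 0.003, so R_Q = (0.015226 − 0.003)/0.000338 = 36.16 kN.
Moment equilibrium about P: M_P = Σ(load moments about P) − R_Q·L = 241.9 − 36.16×3.6 = 111.7 kN·m.

M_P = 111.7 kN·m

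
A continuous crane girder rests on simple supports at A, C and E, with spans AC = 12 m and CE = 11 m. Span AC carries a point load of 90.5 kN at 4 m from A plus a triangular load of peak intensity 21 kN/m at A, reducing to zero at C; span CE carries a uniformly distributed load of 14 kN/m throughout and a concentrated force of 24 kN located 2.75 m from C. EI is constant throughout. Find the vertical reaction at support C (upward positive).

Take M_C as the redundant. Released structure: two simple spans AC and CE with a hinge at C.
Rotations at C on the released spans (each span's end-slope, ×1/EI):
  span AC: point load 90.5 at a = 4: Pab(L + a)/(6LEI) = 643.6/EI
  span AC: triangular load, peak 21: 7w₀L³/(360EI) = 705.6/EI
  span CE: UDL 14: wL³/(24EI) = 776.4/EI
  span CE: point load 24 at a = 2.75: Pab(L + b)/(6LEI) = 158.8/EI
  relative rotation θ_0 = (1349 + 935.2)/EI = 2284/EI
A unit hogging moment at C produces rotation L₁/(3EI) + L₂/(3EI) = 7.667/EI.
Compatibility: M_C·(L₁+L₂)/(3EI) = θ_0, giving M_C = 298 kN·m (hogging).
Span AC, ΣM about A with M_C applied at C: R_C^{AC}·12 = 866 + 298, so R_C^{AC} = 97 kN and R_A = 216.5 − 97 = 119.5 kN.
Span CE, ΣM about E: R_C^{CE}·11 = 1045 + 298, so R_C^{CE} = 122.1 kN and R_E = 178 − 122.1 = 55.91 kN.
R_C = 97 + 122.1 = 219.1 kN.

R_C = 219.1 kN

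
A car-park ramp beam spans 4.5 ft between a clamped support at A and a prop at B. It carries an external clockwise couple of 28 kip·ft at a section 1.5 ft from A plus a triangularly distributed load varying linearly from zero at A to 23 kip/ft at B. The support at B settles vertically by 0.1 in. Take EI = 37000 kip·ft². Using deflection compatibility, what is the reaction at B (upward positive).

R_B = 23.5 kip

Release the roller at B. Primary structure: cantilever fixed at A.
Primary-structure tip deflection at B by superposition:
  clockwise couple 28 at a = 1.5: M₀a(2L − a)/(2EI) = 157.5/EI
  triangular load, peak 23 at the free end: 11w₀L⁴/(120EI) = 864.5/EI
  δ_0 = 1022/EI
Tip deflection under a unit load at B: L³/(3EI) = 30.38/EI.
With EI = 37000 kip·ft²: δ_0 = 0.027623 ft and δ_{BB} = 0.000821 ft/kip.
Compatibility — the beam at B must follow the support down by 0.008333 ft: δ_0 − R_B·δ_{BB} = 0.008333, so R_B = (0.027623 − 0.008333)/0.000821 = 23.5 kip.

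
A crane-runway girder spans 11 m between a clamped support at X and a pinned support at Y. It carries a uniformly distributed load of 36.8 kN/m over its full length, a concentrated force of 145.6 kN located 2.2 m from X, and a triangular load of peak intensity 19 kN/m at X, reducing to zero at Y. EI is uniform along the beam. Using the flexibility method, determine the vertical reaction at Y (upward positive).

R_Y = 180.9 kN

Release the roller at Y. Primary structure: cantilever fixed at X.
Deflection at Y on the released cantilever, summing each load's contribution:
  UDL 36.8: wL⁴/(8EI) = 67349/EI
  point load 145.6 at a = 2.2: Pa²(3L − a)/(6EI) = 3617/EI
  triangular load, peak 19 at the fixed end: w₀L⁴/(30EI) = 9273/EI
  δ_0 = 80239/EI
Tip deflection under a unit load at Y: L³/(3EI) = 443.7/EI.
Compatibility at Y: δ_0 − R_Y·δ_{YY} = 0, so R_Y = 80239/443.7 = 180.9 kN.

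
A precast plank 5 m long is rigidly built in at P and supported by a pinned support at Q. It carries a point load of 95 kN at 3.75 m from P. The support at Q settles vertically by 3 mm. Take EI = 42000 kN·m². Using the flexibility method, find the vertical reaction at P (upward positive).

Remove the prop at Q; the released (primary) structure is a cantilever built in at P.
Deflection at Q on the released cantilever, summing each load's contribution:
  point load 95 at a = 3.75: Pa²(3L − a)/(6EI) = 2505/EI
Tip deflection under a unit load at Q: L³/(3EI) = 41.67/EI.
With EI = 42000 kN·m²: δ_0 = 0.05964 m and δ_{QQ} = 0.000992 m/kN.
Compatibility — the beam at Q must follow the support down by 0.003 m: δ_0 − R_Q·δ_{QQ} = 0.003, so R_Q = (0.05964 − 0.003)/0.000992 = 57.09 kN.
Vertical equilibrium: R_P = ΣP − R_Q = 95 − 57.09 = 37.91 kN.

R_P = 37.91 kN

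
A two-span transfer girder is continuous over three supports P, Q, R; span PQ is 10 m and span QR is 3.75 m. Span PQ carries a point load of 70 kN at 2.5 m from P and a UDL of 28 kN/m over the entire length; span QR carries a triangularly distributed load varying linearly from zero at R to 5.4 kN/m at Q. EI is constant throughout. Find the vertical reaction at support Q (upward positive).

R_Q = 280 kN

Release continuity at Q by inserting a hinge; the redundant is the internal moment M_Q. The primary structure is two simply-supported spans PQ and QR.
End slopes at the hinge Q, treating each span as simply supported:
  span PQ: point load 70 at a = 2.5: Pab(L + a)/(6LEI) = 273.4/EI
  span PQ: UDL 28: wL³/(24EI) = 1167/EI
  span QR: triangular load, peak 5.4: w₀L³/(45EI) = 6.328/EI
  relative rotation θ_0 = (1440 + 6.328)/EI = 1446/EI
A unit hogging moment at Q produces rotation L₁/(3EI) + L₂/(3EI) = 4.583/EI.
Compatibility: M_Q·(L₁+L₂)/(3EI) = θ_0, giving M_Q = 315.6 kN·m (hogging).
Span PQ, ΣM about P with M_Q applied at Q: R_Q^{PQ}·10 = 1575 + 315.6, so R_Q^{PQ} = 189.1 kN and R_P = 350 − 189.1 = 160.9 kN.
Span QR, ΣM about R: R_Q^{QR}·3.75 = 25.31 + 315.6, so R_Q^{QR} = 90.91 kN and R_R = 10.12 − 90.91 = -80.78 kN.
R_Q = 189.1 + 90.91 = 280 kN.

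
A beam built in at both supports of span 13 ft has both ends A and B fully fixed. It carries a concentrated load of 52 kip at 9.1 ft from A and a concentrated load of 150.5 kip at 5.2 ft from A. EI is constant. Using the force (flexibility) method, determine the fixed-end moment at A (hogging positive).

Take the two fixed-end moments M_A, M_B as redundants; the released structure is the simple span AB.
End rotations of the released simple span under the applied load (×1/EI):
  at A: point load 52 at a = 9.1: Pab(L + b)/(6LEI) = 399.9/EI
  at B: point load 52 at a = 9.1: Pab(L + a)/(6LEI) = 522.9/EI
  at A: point load 150.5 at a = 5.2: Pab(L + b)/(6LEI) = 1628/EI
  at B: point load 150.5 at a = 5.2: Pab(L + a)/(6LEI) = 1424/EI
  θ_A0 = 2028/EI,  θ_B0 = 1947/EI
Flexibility coefficients: a unit moment at one end gives L/(3EI) there and L/(6EI) at the far end, so f₁₁ = f₂₂ = 4.333/EI and f₁₂ = f₂₁ = 2.167/EI.
Compatibility — zero rotation at each built-in end:
  4.333 M_A + 2.167 M_B = 2028
  2.167 M_A + 4.333 M_B = 1947
Solving the pair gives M_A = 324.3 kip·ft and M_B = 287.2 kip·ft (hogging).

M_A = 324.3 kip·ft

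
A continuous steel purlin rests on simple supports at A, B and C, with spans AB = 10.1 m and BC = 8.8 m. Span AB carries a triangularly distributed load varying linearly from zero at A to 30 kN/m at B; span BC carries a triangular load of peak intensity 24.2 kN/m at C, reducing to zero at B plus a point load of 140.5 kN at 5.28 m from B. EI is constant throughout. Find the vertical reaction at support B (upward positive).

R_B = 247.3 kN

Take M_B as the redundant. Released structure: two simple spans AB and BC with a hinge at B.
End slopes at the hinge B, treating each span as simply supported:
  span AB: triangular load, peak 30: w₀L³/(45EI) = 686.9/EI
  span BC: triangular load, peak 24.2: 7w₀L³/(360EI) = 320.7/EI
  span BC: point load 140.5 at a = 5.28: Pab(L + b)/(6LEI) = 609.3/EI
  relative rotation θ_0 = (686.9 + 930)/EI = 1617/EI
A unit hogging moment at B produces rotation L₁/(3EI) + L₂/(3EI) = 6.3/EI.
Compatibility: M_B·(L₁+L₂)/(3EI) = θ_0, giving M_B = 256.6 kN·m (hogging).
Span AB, ΣM about A with M_B applied at B: R_B^{AB}·10.1 = 1020 + 256.6, so R_B^{AB} = 126.4 kN and R_A = 151.5 − 126.4 = 25.09 kN.
Span BC, ΣM about C: R_B^{BC}·8.8 = 806.9 + 256.6, so R_B^{BC} = 120.9 kN and R_C = 247 − 120.9 = 126.1 kN.
R_B = 126.4 + 120.9 = 247.3 kN.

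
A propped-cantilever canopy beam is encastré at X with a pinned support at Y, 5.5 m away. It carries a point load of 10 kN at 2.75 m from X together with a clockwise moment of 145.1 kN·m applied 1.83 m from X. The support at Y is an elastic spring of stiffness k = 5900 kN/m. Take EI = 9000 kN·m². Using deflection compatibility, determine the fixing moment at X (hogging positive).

Remove the prop at Y; the released (primary) structure is a cantilever built in at X.
Deflection at Y on the released cantilever, summing each load's contribution:
  point load 10 at a = 2.75: Pa²(3L − a)/(6EI) = 173.3/EI
  clockwise couple 145.1 at a = 1.83: M₀a(2L − a)/(2EI) = 1217/EI
  δ_0 = 1391/EI
Flexibility coefficient — unit upward force at Y: δ_{YY} = L³/(3EI) = 55.46/EI.
With EI = 9000 kN·m²: δ_0 = 0.15453 m and δ_{YY} = 0.006162 m/kN.
Compatibility — the spring shortens by R_Y/k under the reaction it provides: δ_0 − R_Y·δ_{YY} = R_Y/k. With 1/k = 0.000169 m/kN, R_Y = δ_0 / (δ_{YY} + 1/k) = 0.15453 / (0.006162 + 0.000169) = 24.41 kN.
Moment equilibrium about X: M_X = Σ(load moments about X) − R_Y·L = 172.6 − 24.41×5.5 = 38.36 kN·m.

M_X = 38.36 kN·m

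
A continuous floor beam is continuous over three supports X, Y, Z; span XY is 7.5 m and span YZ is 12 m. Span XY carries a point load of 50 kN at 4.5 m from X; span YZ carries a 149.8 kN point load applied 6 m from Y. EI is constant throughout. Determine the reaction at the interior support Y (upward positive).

R_Y = 155.8 kN

Release continuity at Y by inserting a hinge; the redundant is the internal moment M_Y. The primary structure is two simply-supported spans XY and YZ.
End slopes at the hinge Y, treating each span as simply supported:
  span XY: point load 50 at a = 4.5: Pab(L + a)/(6LEI) = 180/EI
  span YZ: point load 149.8 at a = 6: Pab(L + b)/(6LEI) = 1348/EI
  relative rotation θ_0 = (180 + 1348)/EI = 1528/EI
A unit hogging moment at Y produces rotation L₁/(3EI) + L₂/(3EI) = 6.5/EI.
Compatibility: M_Y·(L₁+L₂)/(3EI) = θ_0, giving M_Y = 235.1 kN·m (hogging).
Span XY, ΣM about X with M_Y applied at Y: R_Y^{XY}·7.5 = 225 + 235.1, so R_Y^{XY} = 61.35 kN and R_X = 50 − 61.35 = -11.35 kN.
Span YZ, ΣM about Z: R_Y^{YZ}·12 = 898.8 + 235.1, so R_Y^{YZ} = 94.49 kN and R_Z = 149.8 − 94.49 = 55.31 kN.
R_Y = 61.35 + 94.49 = 155.8 kN.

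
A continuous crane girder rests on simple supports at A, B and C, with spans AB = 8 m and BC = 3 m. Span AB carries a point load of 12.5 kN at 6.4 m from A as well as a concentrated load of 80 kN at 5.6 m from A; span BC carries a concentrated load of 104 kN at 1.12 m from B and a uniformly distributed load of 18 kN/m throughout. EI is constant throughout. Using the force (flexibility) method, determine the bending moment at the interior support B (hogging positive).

M_B = 115.3 kN·m

Take M_B as the redundant. Released structure: two simple spans AB and BC with a hinge at B.
End slopes at the hinge B, treating each span as simply supported:
  span AB: point load 12.5 at a = 6.4: Pab(L + a)/(6LEI) = 38.4/EI
  span AB: point load 80 at a = 5.6: Pab(L + a)/(6LEI) = 304.6/EI
  span BC: point load 104 at a = 1.12: Pab(L + b)/(6LEI) = 59.37/EI
  span BC: UDL 18: wL³/(24EI) = 20.25/EI
  relative rotation θ_0 = (343 + 79.62)/EI = 422.7/EI
A unit hogging moment at B produces rotation L₁/(3EI) + L₂/(3EI) = 3.667/EI.
Slope continuity at B: θ_0 = M_B·3.667/EI, so M_B = 422.7/3.667 = 115.3 kN·m (hogging).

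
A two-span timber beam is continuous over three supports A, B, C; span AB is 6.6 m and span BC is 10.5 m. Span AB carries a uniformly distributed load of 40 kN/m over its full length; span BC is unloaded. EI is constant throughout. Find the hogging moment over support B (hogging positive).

Insert a hinge at B; M_B is the redundant, and each span becomes simply supported.
Discontinuity in slope at B on the released structure — sum the simple-span end rotations:
  span AB: UDL 40: wL³/(24EI) = 479.2/EI
  relative rotation θ_0 = (479.2 + 0)/EI = 479.2/EI
A unit hogging moment at B produces rotation L₁/(3EI) + L₂/(3EI) = 5.7/EI.
Compatibility: M_B·(L₁+L₂)/(3EI) = θ_0, giving M_B = 84.06 kN·m (hogging).

M_B = 84.06 kN·m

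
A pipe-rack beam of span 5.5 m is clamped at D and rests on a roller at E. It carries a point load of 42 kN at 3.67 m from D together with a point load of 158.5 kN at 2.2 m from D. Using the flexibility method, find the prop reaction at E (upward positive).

R_E = 54.78 kN

Remove the prop at E; the released (primary) structure is a cantilever built in at D.
Downward deflection at the released point E due to the loads:
  point load 42 at a = 3.67: Pa²(3L − a)/(6EI) = 1210/EI
  point load 158.5 at a = 2.2: Pa²(3L − a)/(6EI) = 1828/EI
  δ_0 = 3038/EI
Tip deflection under a unit load at E: L³/(3EI) = 55.46/EI.
Compatibility at E: δ_0 − R_E·δ_{EE} = 0, so R_E = 3038/55.46 = 54.78 kN.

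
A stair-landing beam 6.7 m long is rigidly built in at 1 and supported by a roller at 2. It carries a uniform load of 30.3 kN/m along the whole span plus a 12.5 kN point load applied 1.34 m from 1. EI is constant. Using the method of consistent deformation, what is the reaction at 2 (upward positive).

Release the roller at 2. Primary structure: cantilever fixed at 1.
Free-end deflection of the primary structure under the applied loading (downward +):
  UDL 30.3: wL⁴/(8EI) = 7632/EI
  point load 12.5 at a = 1.34: Pa²(3L − a)/(6EI) = 70.18/EI
  δ_0 = 7702/EI
Flexibility coefficient — unit upward force at 2: δ_{22} = L³/(3EI) = 100.3/EI.
Compatibility at 2: δ_0 − R_2·δ_{22} = 0, so R_2 = 7702/100.3 = 76.83 kN.

R_2 = 76.83 kN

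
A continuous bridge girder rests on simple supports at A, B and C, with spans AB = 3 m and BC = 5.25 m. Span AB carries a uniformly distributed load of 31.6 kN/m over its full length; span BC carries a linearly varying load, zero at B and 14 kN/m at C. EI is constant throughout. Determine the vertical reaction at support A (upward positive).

Release continuity at B by inserting a hinge; the redundant is the internal moment M_B. The primary structure is two simply-supported spans AB and BC.
End slopes at the hinge B, treating each span as simply supported:
  span AB: UDL 31.6: wL³/(24EI) = 35.55/EI
  span BC: triangular load, peak 14: 7w₀L³/(360EI) = 39.39/EI
  relative rotation θ_0 = (35.55 + 39.39)/EI = 74.94/EI
A unit hogging moment at B produces rotation L₁/(3EI) + L₂/(3EI) = 2.75/EI.
Slope continuity at B: θ_0 = M_B·2.75/EI, so M_B = 74.94/2.75 = 27.25 kN·m (hogging).
Span AB, ΣM about A with M_B applied at B: R_B^{AB}·3 = 142.2 + 27.25, so R_B^{AB} = 56.48 kN and R_A = 94.8 − 56.48 = 38.32 kN.

R_A = 38.32 kN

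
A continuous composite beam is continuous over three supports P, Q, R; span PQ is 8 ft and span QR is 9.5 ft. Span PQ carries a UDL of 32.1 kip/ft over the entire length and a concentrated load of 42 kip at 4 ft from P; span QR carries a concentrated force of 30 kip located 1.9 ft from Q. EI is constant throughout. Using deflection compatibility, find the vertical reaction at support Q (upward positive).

Release continuity at Q by inserting a hinge; the redundant is the internal moment M_Q. The primary structure is two simply-supported spans PQ and QR.
Rotations at Q on the released spans (each span's end-slope, ×1/EI):
  span PQ: UDL 32.1: wL³/(24EI) = 684.8/EI
  span PQ: point load 42 at a = 4: Pab(L + a)/(6LEI) = 168/EI
  span QR: point load 30 at a = 1.9: Pab(L + b)/(6LEI) = 130/EI
  relative rotation θ_0 = (852.8 + 130)/EI = 982.8/EI
A unit hogging moment at Q produces rotation L₁/(3EI) + L₂/(3EI) = 5.833/EI.
Slope continuity at Q: θ_0 = M_Q·5.833/EI, so M_Q = 982.8/5.833 = 168.5 kip·ft (hogging).
Span PQ, ΣM about P with M_Q applied at Q: R_Q^{PQ}·8 = 1195 + 168.5, so R_Q^{PQ} = 170.5 kip and R_P = 298.8 − 170.5 = 128.3 kip.
Span QR, ΣM about R: R_Q^{QR}·9.5 = 228 + 168.5, so R_Q^{QR} = 41.73 kip and R_R = 30 − 41.73 = -11.73 kip.
R_Q = 170.5 + 41.73 = 212.2 kip.

R_Q = 212.2 kip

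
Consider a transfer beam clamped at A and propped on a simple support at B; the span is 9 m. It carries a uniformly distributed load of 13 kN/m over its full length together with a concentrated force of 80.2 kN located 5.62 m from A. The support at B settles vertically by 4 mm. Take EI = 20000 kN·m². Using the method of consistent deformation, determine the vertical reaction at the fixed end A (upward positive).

Release the roller at B. Primary structure: cantilever fixed at A.
Downward deflection at the released point B due to the loads:
  UDL 13: wL⁴/(8EI) = 10662/EI
  point load 80.2 at a = 5.62: Pa²(3L − a)/(6EI) = 9026/EI
  δ_0 = 19688/EI
Tip deflection under a unit load at B: L³/(3EI) = 243/EI.
With EI = 20000 kN·m²: δ_0 = 0.98439 m and δ_{BB} = 0.01215 m/kN.
Compatibility — the beam at B must follow the support down by 0.004 m: δ_0 − R_B·δ_{BB} = 0.004, so R_B = (0.98439 − 0.004)/0.01215 = 80.69 kN.
Vertical equilibrium: R_A = ΣP − R_B = 197.2 − 80.69 = 116.5 kN.

R_A = 116.5 kN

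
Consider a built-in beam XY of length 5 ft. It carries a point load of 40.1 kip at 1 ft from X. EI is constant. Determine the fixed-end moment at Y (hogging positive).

M_Y = 6.416 kip·ft

Release both end moments; the primary structure is a simply-supported span XY with redundants M_X and M_Y.
On the primary (simply-supported) span, the end slopes from the loading are:
  at X: point load 40.1 at a = 1: Pab(L + b)/(6LEI) = 48.12/EI
  at Y: point load 40.1 at a = 1: Pab(L + a)/(6LEI) = 32.08/EI
  θ_X0 = 48.12/EI,  θ_Y0 = 32.08/EI
Flexibility coefficients: a unit moment at one end gives L/(3EI) there and L/(6EI) at the far end, so f₁₁ = f₂₂ = 1.667/EI and f₁₂ = f₂₁ = 0.8333/EI.
Compatibility — zero rotation at each built-in end:
  1.667 M_X + 0.8333 M_Y = 48.12
  0.8333 M_X + 1.667 M_Y = 32.08
Solving the pair gives M_X = 25.66 kip·ft and M_Y = 6.416 kip·ft (hogging).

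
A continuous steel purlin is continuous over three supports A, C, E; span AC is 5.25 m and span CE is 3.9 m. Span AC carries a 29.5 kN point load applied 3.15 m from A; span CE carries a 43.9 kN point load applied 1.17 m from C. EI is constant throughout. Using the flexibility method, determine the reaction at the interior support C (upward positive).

R_C = 61.88 kN

Take M_C as the redundant. Released structure: two simple spans AC and CE with a hinge at C.
End slopes at the hinge C, treating each span as simply supported:
  span AC: point load 29.5 at a = 3.15: Pab(L + a)/(6LEI) = 52.04/EI
  span CE: point load 43.9 at a = 1.17: Pab(L + b)/(6LEI) = 39.73/EI
  relative rotation θ_0 = (52.04 + 39.73)/EI = 91.77/EI
A unit hogging moment at C produces rotation L₁/(3EI) + L₂/(3EI) = 3.05/EI.
Compatibility: M_C·(L₁+L₂)/(3EI) = θ_0, giving M_C = 30.09 kN·m (hogging).
Span AC, ΣM about A with M_C applied at C: R_C^{AC}·5.25 = 92.92 + 30.09, so R_C^{AC} = 23.43 kN and R_A = 29.5 − 23.43 = 6.069 kN.
Span CE, ΣM about E: R_C^{CE}·3.9 = 119.8 + 30.09, so R_C^{CE} = 38.44 kN and R_E = 43.9 − 38.44 = 5.455 kN.
R_C = 23.43 + 38.44 = 61.88 kN.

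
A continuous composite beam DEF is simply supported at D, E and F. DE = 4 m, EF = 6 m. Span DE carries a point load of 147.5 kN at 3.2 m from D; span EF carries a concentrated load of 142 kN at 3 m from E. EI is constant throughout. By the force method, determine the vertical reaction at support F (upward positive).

R_F = 49.36 kN

Take M_E as the redundant. Released structure: two simple spans DE and EF with a hinge at E.
Discontinuity in slope at E on the released structure — sum the simple-span end rotations:
  span DE: point load 147.5 at a = 3.2: Pab(L + a)/(6LEI) = 113.3/EI
  span EF: point load 142 at a = 3: Pab(L + b)/(6LEI) = 319.5/EI
  relative rotation θ_0 = (113.3 + 319.5)/EI = 432.8/EI
A unit hogging moment at E produces rotation L₁/(3EI) + L₂/(3EI) = 3.333/EI.
Compatibility: M_E·(L₁+L₂)/(3EI) = θ_0, giving M_E = 129.8 kN·m (hogging).
Span EF, ΣM about F: R_E^{EF}·6 = 426 + 129.8, so R_E^{EF} = 92.64 kN and R_F = 142 − 92.64 = 49.36 kN.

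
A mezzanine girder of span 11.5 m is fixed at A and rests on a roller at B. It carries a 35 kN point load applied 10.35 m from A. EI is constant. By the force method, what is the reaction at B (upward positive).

Remove the prop at B; the released (primary) structure is a cantilever built in at A.
Downward deflection at the released point B due to the loads:
  point load 35 at a = 10.35: Pa²(3L − a)/(6EI) = 15091/EI
Flexibility coefficient — unit upward force at B: δ_{BB} = L³/(3EI) = 507/EI.
Compatibility at B: δ_0 − R_B·δ_{BB} = 0, so R_B = 15091/507 = 29.77 kN.

R_B = 29.77 kN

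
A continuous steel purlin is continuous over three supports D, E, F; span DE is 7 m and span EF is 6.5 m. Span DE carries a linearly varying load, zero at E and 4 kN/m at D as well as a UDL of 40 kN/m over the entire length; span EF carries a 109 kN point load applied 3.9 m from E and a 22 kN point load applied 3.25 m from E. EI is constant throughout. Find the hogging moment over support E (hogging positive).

M_E = 203.2 kN·m

Take M_E as the redundant. Released structure: two simple spans DE and EF with a hinge at E.
End slopes at the hinge E, treating each span as simply supported:
  span DE: triangular load, peak 4: 7w₀L³/(360EI) = 26.68/EI
  span DE: UDL 40: wL³/(24EI) = 571.7/EI
  span EF: point load 109 at a = 3.9: Pab(L + b)/(6LEI) = 257.9/EI
  span EF: point load 22 at a = 3.25: Pab(L + b)/(6LEI) = 58.09/EI
  relative rotation θ_0 = (598.3 + 316)/EI = 914.3/EI
A unit hogging moment at E produces rotation L₁/(3EI) + L₂/(3EI) = 4.5/EI.
Compatibility: M_E·(L₁+L₂)/(3EI) = θ_0, giving M_E = 203.2 kN·m (hogging).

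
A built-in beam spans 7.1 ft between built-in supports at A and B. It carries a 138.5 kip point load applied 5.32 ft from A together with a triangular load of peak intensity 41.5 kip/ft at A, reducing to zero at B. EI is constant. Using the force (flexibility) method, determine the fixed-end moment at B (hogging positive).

M_B = 208.1 kip·ft

Release both end moments; the primary structure is a simply-supported span AB with redundants M_A and M_B.
On the primary (simply-supported) span, the end slopes from the loading are:
  at A: point load 138.5 at a = 5.32: Pab(L + b)/(6LEI) = 273.4/EI
  at B: point load 138.5 at a = 5.32: Pab(L + a)/(6LEI) = 382.4/EI
  at A: triangular load, peak 41.5: w₀L³/(45EI) = 330.1/EI
  at B: triangular load, peak 41.5: 7w₀L³/(360EI) = 288.8/EI
  θ_A0 = 603.5/EI,  θ_B0 = 671.2/EI
Flexibility coefficients: a unit moment at one end gives L/(3EI) there and L/(6EI) at the far end, so f₁₁ = f₂₂ = 2.367/EI and f₁₂ = f₂₁ = 1.183/EI.
Compatibility — zero rotation at each built-in end:
  2.367 M_A + 1.183 M_B = 603.5
  1.183 M_A + 2.367 M_B = 671.2
Solving the pair gives M_A = 150.9 kip·ft and M_B = 208.1 kip·ft (hogging).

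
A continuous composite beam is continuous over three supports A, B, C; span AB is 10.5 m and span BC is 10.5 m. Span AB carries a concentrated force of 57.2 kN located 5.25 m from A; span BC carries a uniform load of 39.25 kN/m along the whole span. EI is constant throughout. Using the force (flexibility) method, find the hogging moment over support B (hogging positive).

Take M_B as the redundant. Released structure: two simple spans AB and BC with a hinge at B.
End slopes at the hinge B, treating each span as simply supported:
  span AB: point load 57.2 at a = 5.25: Pab(L + a)/(6LEI) = 394.1/EI
  span BC: UDL 39.25: wL³/(24EI) = 1893/EI
  relative rotation θ_0 = (394.1 + 1893)/EI = 2287/EI
A unit hogging moment at B produces rotation L₁/(3EI) + L₂/(3EI) = 7/EI.
Slope continuity at B: θ_0 = M_B·7/EI, so M_B = 2287/7 = 326.8 kN·m (hogging).

M_B = 326.8 kN·m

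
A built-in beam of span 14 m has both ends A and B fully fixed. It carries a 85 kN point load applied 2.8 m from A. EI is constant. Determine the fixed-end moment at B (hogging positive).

Release both end moments; the primary structure is a simply-supported span AB with redundants M_A and M_B.
Simple-span end rotations at A and B under the given loads:
  at A: point load 85 at a = 2.8: Pab(L + b)/(6LEI) = 799.7/EI
  at B: point load 85 at a = 2.8: Pab(L + a)/(6LEI) = 533.1/EI
  θ_A0 = 799.7/EI,  θ_B0 = 533.1/EI
Flexibility coefficients: a unit moment at one end gives L/(3EI) there and L/(6EI) at the far end, so f₁₁ = f₂₂ = 4.667/EI and f₁₂ = f₂₁ = 2.333/EI.
Compatibility — zero rotation at each built-in end:
  4.667 M_A + 2.333 M_B = 799.7
  2.333 M_A + 4.667 M_B = 533.1
Solving the pair gives M_A = 152.3 kN·m and M_B = 38.08 kN·m (hogging).

M_B = 38.08 kN·m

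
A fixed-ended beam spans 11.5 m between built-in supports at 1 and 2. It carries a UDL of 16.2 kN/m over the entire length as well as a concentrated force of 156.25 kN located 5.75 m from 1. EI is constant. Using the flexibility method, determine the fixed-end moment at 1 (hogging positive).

M_1 = 403.1 kN·m

Take the two fixed-end moments M_1, M_2 as redundants; the released structure is the simple span 12.
On the primary (simply-supported) span, the end slopes from the loading are:
  at 1: UDL 16.2: wL³/(24EI) = 1027/EI
  at 2: UDL 16.2: wL³/(24EI) = 1027/EI
  at 1: point load 156.25 at a = 5.75: Pab(L + b)/(6LEI) = 1292/EI
  at 2: point load 156.25 at a = 5.75: Pab(L + a)/(6LEI) = 1292/EI
  θ_10 = 2318/EI,  θ_20 = 2318/EI
Flexibility coefficients: a unit moment at one end gives L/(3EI) there and L/(6EI) at the far end, so f₁₁ = f₂₂ = 3.833/EI and f₁₂ = f₂₁ = 1.917/EI.
Compatibility — zero rotation at each built-in end:
  3.833 M_1 + 1.917 M_2 = 2318
  1.917 M_1 + 3.833 M_2 = 2318
Solving the pair gives M_1 = 403.1 kN·m and M_2 = 403.1 kN·m (hogging).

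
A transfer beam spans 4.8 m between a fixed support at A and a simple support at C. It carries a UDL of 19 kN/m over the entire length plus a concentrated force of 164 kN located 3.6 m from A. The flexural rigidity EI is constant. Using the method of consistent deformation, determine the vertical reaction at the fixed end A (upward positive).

Choose R_C as the redundant. The primary structure is the cantilever fixed at A.
Deflection at C on the released cantilever, summing each load's contribution:
  UDL 19: wL⁴/(8EI) = 1261/EI
  point load 164 at a = 3.6: Pa²(3L − a)/(6EI) = 3826/EI
  δ_0 = 5087/EI
Flexibility coefficient — unit upward force at C: δ_{CC} = L³/(3EI) = 36.86/EI.
Compatibility at C: δ_0 − R_C·δ_{CC} = 0, so R_C = 5087/36.86 = 138 kN.
Vertical equilibrium: R_A = ΣP − R_C = 255.2 − 138 = 117.2 kN.

R_A = 117.2 kN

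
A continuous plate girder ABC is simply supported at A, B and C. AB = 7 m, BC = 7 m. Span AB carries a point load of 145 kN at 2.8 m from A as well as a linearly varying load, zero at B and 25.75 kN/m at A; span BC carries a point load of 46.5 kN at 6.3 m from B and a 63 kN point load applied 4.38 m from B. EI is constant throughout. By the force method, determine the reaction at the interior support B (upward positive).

R_B = 163.6 kN

Release continuity at B by inserting a hinge; the redundant is the internal moment M_B. The primary structure is two simply-supported spans AB and BC.
Discontinuity in slope at B on the released structure — sum the simple-span end rotations:
  span AB: point load 145 at a = 2.8: Pab(L + a)/(6LEI) = 397.9/EI
  span AB: triangular load, peak 25.75: 7w₀L³/(360EI) = 171.7/EI
  span BC: point load 46.5 at a = 6.3: Pab(L + b)/(6LEI) = 37.6/EI
  span BC: point load 63 at a = 4.38: Pab(L + b)/(6LEI) = 165.6/EI
  relative rotation θ_0 = (569.6 + 203.2)/EI = 772.8/EI
A unit hogging moment at B produces rotation L₁/(3EI) + L₂/(3EI) = 4.667/EI.
Slope continuity at B: θ_0 = M_B·4.667/EI, so M_B = 772.8/4.667 = 165.6 kN·m (hogging).
Span AB, ΣM about A with M_B applied at B: R_B^{AB}·7 = 616.3 + 165.6, so R_B^{AB} = 111.7 kN and R_A = 235.1 − 111.7 = 123.4 kN.
Span BC, ΣM about C: R_B^{BC}·7 = 197.6 + 165.6, so R_B^{BC} = 51.89 kN and R_C = 109.5 − 51.89 = 57.61 kN.
R_B = 111.7 + 51.89 = 163.6 kN.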